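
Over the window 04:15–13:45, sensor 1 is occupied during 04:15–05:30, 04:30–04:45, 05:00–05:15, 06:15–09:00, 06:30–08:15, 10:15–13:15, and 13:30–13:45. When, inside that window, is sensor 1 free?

05:30-06:15, 09:00-10:15, 13:15-13:30

The merged coverage is 04:15-05:30, 06:15-09:00, 10:15-13:15, 13:30-13:45.
Uncovered inside 04:15-13:45: 05:30-06:15, 09:00-10:15, 13:15-13:30.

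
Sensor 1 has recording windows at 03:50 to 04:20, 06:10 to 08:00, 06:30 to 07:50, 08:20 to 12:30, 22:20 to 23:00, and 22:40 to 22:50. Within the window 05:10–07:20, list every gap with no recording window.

05:10–06:10

After merging, the occupied span is 03:50–04:20, 06:10–08:00, 08:20–12:30, 22:20–23:00.
Complement within 05:10–07:20: 05:10–06:10.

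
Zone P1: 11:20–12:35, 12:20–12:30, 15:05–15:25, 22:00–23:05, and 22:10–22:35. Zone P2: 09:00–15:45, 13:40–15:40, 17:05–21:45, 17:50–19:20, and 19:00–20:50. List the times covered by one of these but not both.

09:00–11:20, 12:35–15:05, 15:25–15:45, 17:05–21:45, 22:00–23:05

A, merged: 11:20–12:35, 15:05–15:25, 22:00–23:05.
B, merged: 09:00–15:45, 17:05–21:45.
A but not B: 22:00–23:05.
B but not A: 09:00–11:20, 12:35–15:05, 15:25–15:45, 17:05–21:45.
Combining gives A △ B.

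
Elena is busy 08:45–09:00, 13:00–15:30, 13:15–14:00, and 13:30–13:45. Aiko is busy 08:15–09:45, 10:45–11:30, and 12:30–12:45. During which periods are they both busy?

A, merged: 08:45–09:00, 13:00–15:30.
08:45–09:00 meets the second set on 08:45–09:00.
13:00–15:30: no overlap with the second set.

08:45–09:00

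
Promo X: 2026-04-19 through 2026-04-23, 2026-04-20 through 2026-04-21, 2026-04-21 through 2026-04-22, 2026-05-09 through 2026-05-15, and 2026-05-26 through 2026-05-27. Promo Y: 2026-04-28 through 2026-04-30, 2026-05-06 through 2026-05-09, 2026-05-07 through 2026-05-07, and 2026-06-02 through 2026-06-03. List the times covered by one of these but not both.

2026-04-19 through 2026-04-23, 2026-04-28 through 2026-04-30, 2026-05-06 through 2026-05-08, 2026-05-10 through 2026-05-15, 2026-05-26 through 2026-05-27, 2026-06-02 through 2026-06-03

First set merges to 2026-04-19 through 2026-04-23, 2026-05-09 through 2026-05-15, 2026-05-26 through 2026-05-27.
Second set merges to 2026-04-28 through 2026-04-30, 2026-05-06 through 2026-05-09, 2026-06-02 through 2026-06-03.
A \ B = 2026-04-19 through 2026-04-23, 2026-05-10 through 2026-05-15, 2026-05-26 through 2026-05-27.
B \ A = 2026-04-28 through 2026-04-30, 2026-05-06 through 2026-05-08, 2026-06-02 through 2026-06-03.
Union of the two gives the symmetric difference.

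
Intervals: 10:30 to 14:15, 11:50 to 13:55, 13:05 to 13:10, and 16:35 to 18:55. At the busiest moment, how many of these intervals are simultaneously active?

3

Sweep endpoints in order; track running count of active intervals.
Peak of 3 reached at 13:05.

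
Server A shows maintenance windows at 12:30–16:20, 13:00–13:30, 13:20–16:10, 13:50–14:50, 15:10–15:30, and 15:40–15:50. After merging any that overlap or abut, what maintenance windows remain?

13:00–13:30 overlaps/touches 12:30–16:20 → extend to 12:30–16:20.
13:20–16:10 overlaps/touches 12:30–16:20 → extend to 12:30–16:20.
13:50–14:50 overlaps/touches 12:30–16:20 → extend to 12:30–16:20.
15:10–15:30 overlaps/touches 12:30–16:20 → extend to 12:30–16:20.
15:40–15:50 overlaps/touches 12:30–16:20 → extend to 12:30–16:20.

12:30–16:20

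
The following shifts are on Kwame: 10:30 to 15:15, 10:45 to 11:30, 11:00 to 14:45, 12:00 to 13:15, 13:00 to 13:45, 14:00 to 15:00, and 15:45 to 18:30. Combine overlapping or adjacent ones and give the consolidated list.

10:45–11:30 overlaps/touches 10:30–15:15 → extend to 10:30–15:15.
11:00–14:45 overlaps/touches 10:30–15:15 → extend to 10:30–15:15.
12:00–13:15 overlaps/touches 10:30–15:15 → extend to 10:30–15:15.
13:00–13:45 overlaps/touches 10:30–15:15 → extend to 10:30–15:15.
14:00–15:00 overlaps/touches 10:30–15:15 → extend to 10:30–15:15.
15:45–18:30 is disjoint → start new block.

10:30–15:15, 15:45–18:30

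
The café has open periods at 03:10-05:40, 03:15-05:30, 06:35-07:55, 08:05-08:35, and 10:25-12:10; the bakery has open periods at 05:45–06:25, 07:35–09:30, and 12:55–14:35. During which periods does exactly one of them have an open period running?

03:10-05:40, 05:45-06:25, 06:35-07:35, 07:55-08:05, 08:35-09:30, 10:25-12:10, 12:55-14:35

A, merged: 03:10-05:40, 06:35-07:55, 08:05-08:35, 10:25-12:10.
Only in the first: 03:10-05:40, 06:35-07:35, 10:25-12:10.
Only in the second: 05:45-06:25, 07:55-08:05, 08:35-09:30, 12:55-14:35.
Together these are the periods covered by exactly one.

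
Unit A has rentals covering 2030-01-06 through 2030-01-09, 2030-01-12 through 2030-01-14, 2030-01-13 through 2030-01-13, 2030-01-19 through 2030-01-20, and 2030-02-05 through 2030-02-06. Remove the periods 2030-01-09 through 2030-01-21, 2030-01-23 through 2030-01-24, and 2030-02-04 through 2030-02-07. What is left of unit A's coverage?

2030-01-06 through 2030-01-08

First set merges to 2030-01-06 through 2030-01-09, 2030-01-12 through 2030-01-14, 2030-01-19 through 2030-01-20, 2030-02-05 through 2030-02-06.
2030-01-06 through 2030-01-09 with B removed leaves 2030-01-06 through 2030-01-08.
2030-01-12 through 2030-01-14 lies entirely inside B → drops out.
2030-01-19 through 2030-01-20 lies entirely inside B → drops out.
2030-02-05 through 2030-02-06 lies entirely inside B → drops out.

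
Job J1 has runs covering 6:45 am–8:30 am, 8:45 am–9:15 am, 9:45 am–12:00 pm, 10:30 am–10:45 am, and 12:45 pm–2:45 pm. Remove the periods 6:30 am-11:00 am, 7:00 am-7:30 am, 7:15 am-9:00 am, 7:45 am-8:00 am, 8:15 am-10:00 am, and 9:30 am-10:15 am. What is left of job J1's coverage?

11:00 am-12:00 pm, 12:45 pm-2:45 pm

A, merged: 6:45 am-8:30 am, 8:45 am-9:15 am, 9:45 am-12:00 pm, 12:45 pm-2:45 pm.
B, merged: 6:30 am-11:00 am.
6:45 am-8:30 am: fully covered by B → removed.
8:45 am-9:15 am: fully covered by B → removed.
9:45 am-12:00 pm minus B → 11:00 am-12:00 pm.
12:45 pm-2:45 pm: no B overlap → unchanged.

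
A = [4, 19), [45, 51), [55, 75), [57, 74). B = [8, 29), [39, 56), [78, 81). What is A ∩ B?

First set merges to [4, 19), [45, 51), [55, 75).
[4, 19) meets the second set on [8, 19).
[45, 51) meets the second set on [45, 51).
[55, 75) meets the second set on [55, 56).

[8, 19) ∪ [45, 51) ∪ [55, 56)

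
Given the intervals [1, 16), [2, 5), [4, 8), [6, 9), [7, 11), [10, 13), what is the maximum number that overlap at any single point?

4

Walk the sorted start/end points keeping a running depth.
The depth first hits 4 at 7.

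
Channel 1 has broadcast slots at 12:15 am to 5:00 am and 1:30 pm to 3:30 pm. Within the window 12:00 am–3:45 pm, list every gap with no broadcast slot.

12:00 am–12:15 am, 5:00 am–1:30 pm, 3:30 pm–3:45 pm

After merging, the occupied span is 12:15 am–5:00 am, 1:30 pm–3:30 pm.
Uncovered inside 12:00 am–3:45 pm: 12:00 am–12:15 am, 5:00 am–1:30 pm, 3:30 pm–3:45 pm.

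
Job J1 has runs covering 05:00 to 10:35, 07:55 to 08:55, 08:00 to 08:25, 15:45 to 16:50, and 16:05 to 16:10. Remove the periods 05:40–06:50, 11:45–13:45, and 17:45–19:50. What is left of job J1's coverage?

First set merges to 05:00–10:35, 15:45–16:50.
05:00–10:35 minus B → 05:00–05:40, 06:50–10:35.
15:45–16:50: no B overlap → unchanged.

05:00–05:40, 06:50–10:35, 15:45–16:50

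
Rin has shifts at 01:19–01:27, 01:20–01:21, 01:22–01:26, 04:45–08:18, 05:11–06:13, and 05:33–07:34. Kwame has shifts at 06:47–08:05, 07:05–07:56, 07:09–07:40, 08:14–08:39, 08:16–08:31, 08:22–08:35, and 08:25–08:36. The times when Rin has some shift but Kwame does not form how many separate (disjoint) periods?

3

First set merges to 01:19–01:27, 04:45–08:18.
Second set merges to 06:47–08:05, 08:14–08:39.
A \ B = 01:19–01:27, 04:45–06:47, 08:05–08:14.
That is 3 disjoint pieces.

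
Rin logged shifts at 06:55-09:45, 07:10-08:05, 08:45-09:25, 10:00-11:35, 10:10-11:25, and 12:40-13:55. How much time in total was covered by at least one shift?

Merged: 06:55–09:45, 10:00–11:35, 12:40–13:55.
Lengths: 2 h 50 min + 1 h 35 min + 1 h 15 min = 5 h 40 min.

5 h 40 min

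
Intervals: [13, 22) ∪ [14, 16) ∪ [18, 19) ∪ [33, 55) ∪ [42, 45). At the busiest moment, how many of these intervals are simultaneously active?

Sweep endpoints in order; track running count of active intervals.
Peak of 2 reached at 14.

2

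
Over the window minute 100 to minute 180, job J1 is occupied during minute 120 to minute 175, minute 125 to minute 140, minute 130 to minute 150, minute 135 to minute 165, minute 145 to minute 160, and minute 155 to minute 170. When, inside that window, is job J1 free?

Covered (merged): minute 120 to minute 175.
Uncovered inside minute 100 to minute 180: minute 100 to minute 120, minute 175 to minute 180.

minute 100 to minute 120, minute 175 to minute 180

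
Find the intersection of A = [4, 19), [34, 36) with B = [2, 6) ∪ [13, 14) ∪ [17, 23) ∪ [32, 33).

[4, 19) meets the second set on [4, 6), [13, 14), [17, 19).
[34, 36): no overlap with the second set.

[4, 6) ∪ [13, 14) ∪ [17, 19)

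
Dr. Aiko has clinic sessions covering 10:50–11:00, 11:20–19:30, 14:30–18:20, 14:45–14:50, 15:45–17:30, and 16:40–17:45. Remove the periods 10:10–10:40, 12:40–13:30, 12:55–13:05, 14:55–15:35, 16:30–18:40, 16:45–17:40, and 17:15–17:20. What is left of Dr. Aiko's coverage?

Merge the first list: 10:50–11:00, 11:20–19:30.
Merge the second list: 10:10–10:40, 12:40–13:30, 14:55–15:35, 16:30–18:40.
10:50–11:00: nothing removed.
11:20–19:30 \ B = 11:20–12:40, 13:30–14:55, 15:35–16:30, 18:40–19:30.

10:50–11:00, 11:20–12:40, 13:30–14:55, 15:35–16:30, 18:40–19:30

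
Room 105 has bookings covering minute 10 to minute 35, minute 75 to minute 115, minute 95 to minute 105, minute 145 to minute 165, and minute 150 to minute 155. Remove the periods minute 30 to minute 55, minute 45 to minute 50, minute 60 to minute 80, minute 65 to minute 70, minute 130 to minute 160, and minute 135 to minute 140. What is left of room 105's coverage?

minute 10 to minute 30, minute 80 to minute 115, minute 160 to minute 165

A, merged: minute 10 to minute 35, minute 75 to minute 115, minute 145 to minute 165.
B, merged: minute 30 to minute 55, minute 60 to minute 80, minute 130 to minute 160.
minute 10 to minute 35 with B removed leaves minute 10 to minute 30.
minute 75 to minute 115 with B removed leaves minute 80 to minute 115.
minute 145 to minute 165 with B removed leaves minute 160 to minute 165.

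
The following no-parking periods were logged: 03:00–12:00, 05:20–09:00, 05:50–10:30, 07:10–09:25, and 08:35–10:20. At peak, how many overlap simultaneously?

Walk the sorted start/end points keeping a running depth.
The depth first hits 5 at 08:35.

5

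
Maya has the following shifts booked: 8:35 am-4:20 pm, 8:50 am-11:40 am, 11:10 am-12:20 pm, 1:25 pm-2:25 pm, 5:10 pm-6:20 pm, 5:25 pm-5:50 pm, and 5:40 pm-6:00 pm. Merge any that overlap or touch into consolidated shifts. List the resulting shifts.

8:35 am-4:20 pm, 5:10 pm-6:20 pm

8:50 am-11:40 am overlaps/touches 8:35 am-4:20 pm → extend to 8:35 am-4:20 pm.
11:10 am-12:20 pm overlaps/touches 8:35 am-4:20 pm → extend to 8:35 am-4:20 pm.
1:25 pm-2:25 pm overlaps/touches 8:35 am-4:20 pm → extend to 8:35 am-4:20 pm.
5:10 pm-6:20 pm is disjoint → start new block.
5:25 pm-5:50 pm overlaps/touches 5:10 pm-6:20 pm → extend to 5:10 pm-6:20 pm.
5:40 pm-6:00 pm overlaps/touches 5:10 pm-6:20 pm → extend to 5:10 pm-6:20 pm.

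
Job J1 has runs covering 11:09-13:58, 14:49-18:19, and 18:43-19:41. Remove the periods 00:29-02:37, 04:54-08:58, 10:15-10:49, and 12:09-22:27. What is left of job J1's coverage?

11:09–13:58 minus B → 11:09–12:09.
14:49–18:19: fully covered by B → removed.
18:43–19:41: fully covered by B → removed.

11:09–12:09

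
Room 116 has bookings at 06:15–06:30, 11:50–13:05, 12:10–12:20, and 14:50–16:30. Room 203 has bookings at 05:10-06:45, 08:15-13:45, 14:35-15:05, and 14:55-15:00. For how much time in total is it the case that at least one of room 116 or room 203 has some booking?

9 h

Merge the first list: 06:15–06:30, 11:50–13:05, 14:50–16:30.
Merge the second list: 05:10–06:45, 08:15–13:45, 14:35–15:05.
A ∪ B = 05:10–06:45, 08:15–13:45, 14:35–16:30.
Total: 1 h 35 min + 5 h 30 min + 1 h 55 min = 9 h.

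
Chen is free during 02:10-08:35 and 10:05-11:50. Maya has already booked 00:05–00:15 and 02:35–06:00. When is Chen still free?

02:10–08:35 with B removed leaves 02:10–02:35, 06:00–08:35.
10:05–11:50 is untouched.

02:10–02:35, 06:00–08:35, 10:05–11:50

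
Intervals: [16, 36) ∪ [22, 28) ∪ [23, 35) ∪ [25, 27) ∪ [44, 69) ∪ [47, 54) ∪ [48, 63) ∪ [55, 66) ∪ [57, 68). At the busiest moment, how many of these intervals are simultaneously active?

4

At 25, 4 of the intervals are simultaneously active.
No point has more.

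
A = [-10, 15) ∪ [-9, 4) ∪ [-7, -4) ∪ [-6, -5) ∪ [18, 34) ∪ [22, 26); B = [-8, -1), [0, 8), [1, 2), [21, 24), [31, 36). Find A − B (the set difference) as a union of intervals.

A, merged: [-10, 15), [18, 34).
B, merged: [-8, -1), [0, 8), [21, 24), [31, 36).
[-10, 15) \ B = [-10, -8), [-1, 0), [8, 15).
[18, 34) \ B = [18, 21), [24, 31).

[-10, -8) ∪ [-1, 0) ∪ [8, 15) ∪ [18, 21) ∪ [24, 31)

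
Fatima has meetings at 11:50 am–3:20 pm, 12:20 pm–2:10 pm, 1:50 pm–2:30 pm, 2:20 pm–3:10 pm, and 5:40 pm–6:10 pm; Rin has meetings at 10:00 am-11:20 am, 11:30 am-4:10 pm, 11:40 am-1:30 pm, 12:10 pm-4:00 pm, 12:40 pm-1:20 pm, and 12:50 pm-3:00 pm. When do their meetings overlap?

11:50 am–3:20 pm

Merge the first list: 11:50 am–3:20 pm, 5:40 pm–6:10 pm.
Merge the second list: 10:00 am–11:20 am, 11:30 am–4:10 pm.
11:50 am–3:20 pm overlaps B on 11:50 am–3:20 pm.
5:40 pm–6:10 pm falls entirely outside B.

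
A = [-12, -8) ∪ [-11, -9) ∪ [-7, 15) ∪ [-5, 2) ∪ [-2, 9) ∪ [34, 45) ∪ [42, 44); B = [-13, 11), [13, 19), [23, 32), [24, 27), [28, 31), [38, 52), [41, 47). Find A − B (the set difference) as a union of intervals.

First set merges to [-12, -8), [-7, 15), [34, 45).
Second set merges to [-13, 11), [13, 19), [23, 32), [38, 52).
[-12, -8) lies entirely inside B → drops out.
[-7, 15) with B removed leaves [11, 13).
[34, 45) with B removed leaves [34, 38).

[11, 13) ∪ [34, 38)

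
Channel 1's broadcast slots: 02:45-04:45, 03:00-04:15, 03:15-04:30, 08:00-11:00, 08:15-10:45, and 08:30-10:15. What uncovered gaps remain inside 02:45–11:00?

After merging, the occupied span is 02:45-04:45, 08:00-11:00.
Complement within 02:45-11:00: 04:45-08:00.

04:45-08:00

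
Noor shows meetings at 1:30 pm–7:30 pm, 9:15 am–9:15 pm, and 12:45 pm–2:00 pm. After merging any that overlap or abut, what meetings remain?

Sort by start: 9:15 am–9:15 pm, 12:45 pm–2:00 pm, 1:30 pm–7:30 pm.
12:45 pm–2:00 pm overlaps/touches 9:15 am–9:15 pm → extend to 9:15 am–9:15 pm.
1:30 pm–7:30 pm overlaps/touches 9:15 am–9:15 pm → extend to 9:15 am–9:15 pm.

9:15 am–9:15 pm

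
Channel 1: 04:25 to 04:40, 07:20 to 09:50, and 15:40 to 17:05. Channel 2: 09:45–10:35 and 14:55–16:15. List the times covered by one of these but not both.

04:25-04:40, 07:20-09:45, 09:50-10:35, 14:55-15:40, 16:15-17:05

A but not B: 04:25-04:40, 07:20-09:45, 16:15-17:05.
B but not A: 09:50-10:35, 14:55-15:40.
Combining gives A △ B.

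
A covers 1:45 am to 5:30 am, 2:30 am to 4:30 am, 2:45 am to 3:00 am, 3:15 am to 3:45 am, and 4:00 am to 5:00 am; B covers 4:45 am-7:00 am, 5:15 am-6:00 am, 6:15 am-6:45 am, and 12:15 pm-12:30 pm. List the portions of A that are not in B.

Merge the first list: 1:45 am–5:30 am.
Merge the second list: 4:45 am–7:00 am, 12:15 pm–12:30 pm.
1:45 am–5:30 am \ B = 1:45 am–4:45 am.

1:45 am–4:45 am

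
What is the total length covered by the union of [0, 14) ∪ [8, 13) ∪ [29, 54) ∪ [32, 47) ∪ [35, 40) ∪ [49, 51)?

39

Merged: [0, 14), [29, 54).
Lengths: 14 + 25 = 39.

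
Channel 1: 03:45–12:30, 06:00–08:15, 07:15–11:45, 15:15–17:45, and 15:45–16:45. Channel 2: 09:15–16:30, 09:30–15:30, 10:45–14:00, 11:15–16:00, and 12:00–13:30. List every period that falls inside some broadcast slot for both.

A, merged: 03:45-12:30, 15:15-17:45.
B, merged: 09:15-16:30.
03:45-12:30 meets the second set on 09:15-12:30.
15:15-17:45 meets the second set on 15:15-16:30.

09:15-12:30, 15:15-16:30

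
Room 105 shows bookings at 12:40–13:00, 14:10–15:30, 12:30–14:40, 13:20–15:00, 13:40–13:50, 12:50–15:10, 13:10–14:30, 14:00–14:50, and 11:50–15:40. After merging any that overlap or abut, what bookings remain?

Sort by start: 11:50-15:40, 12:30-14:40, 12:40-13:00, 12:50-15:10, 13:10-14:30, 13:20-15:00, 13:40-13:50, 14:00-14:50, 14:10-15:30.
12:30-14:40 overlaps/touches 11:50-15:40 → extend to 11:50-15:40.
12:40-13:00 overlaps/touches 11:50-15:40 → extend to 11:50-15:40.
12:50-15:10 overlaps/touches 11:50-15:40 → extend to 11:50-15:40.
13:10-14:30 overlaps/touches 11:50-15:40 → extend to 11:50-15:40.
13:20-15:00 overlaps/touches 11:50-15:40 → extend to 11:50-15:40.
13:40-13:50 overlaps/touches 11:50-15:40 → extend to 11:50-15:40.
14:00-14:50 overlaps/touches 11:50-15:40 → extend to 11:50-15:40.
14:10-15:30 overlaps/touches 11:50-15:40 → extend to 11:50-15:40.

11:50-15:40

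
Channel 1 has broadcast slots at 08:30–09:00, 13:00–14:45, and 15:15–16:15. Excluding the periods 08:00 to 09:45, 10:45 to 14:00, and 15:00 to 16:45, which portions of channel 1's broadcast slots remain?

14:00-14:45

08:30-09:00: entirely removed.
13:00-14:45 \ B = 14:00-14:45.
15:15-16:15: entirely removed.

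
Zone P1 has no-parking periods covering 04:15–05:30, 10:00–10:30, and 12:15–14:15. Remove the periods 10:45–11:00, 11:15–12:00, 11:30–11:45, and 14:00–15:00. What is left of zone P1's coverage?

B, merged: 10:45-11:00, 11:15-12:00, 14:00-15:00.
04:15-05:30 is untouched.
10:00-10:30 is untouched.
12:15-14:15 with B removed leaves 12:15-14:00.

04:15-05:30, 10:00-10:30, 12:15-14:00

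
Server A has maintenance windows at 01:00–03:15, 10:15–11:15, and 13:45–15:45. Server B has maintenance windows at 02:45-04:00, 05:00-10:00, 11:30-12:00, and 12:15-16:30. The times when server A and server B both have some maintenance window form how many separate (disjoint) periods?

2

A ∩ B = 02:45-03:15, 13:45-15:45.
That is 2 disjoint pieces.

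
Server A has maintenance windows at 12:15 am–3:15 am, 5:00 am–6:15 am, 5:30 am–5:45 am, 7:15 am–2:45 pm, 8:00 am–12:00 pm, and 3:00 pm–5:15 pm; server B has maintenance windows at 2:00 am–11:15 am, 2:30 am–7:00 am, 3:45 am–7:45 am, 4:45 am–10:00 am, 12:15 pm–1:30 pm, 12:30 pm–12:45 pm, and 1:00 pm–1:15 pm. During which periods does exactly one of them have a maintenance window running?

12:15 am–2:00 am, 3:15 am–5:00 am, 6:15 am–7:15 am, 11:15 am–12:15 pm, 1:30 pm–2:45 pm, 3:00 pm–5:15 pm

A, merged: 12:15 am–3:15 am, 5:00 am–6:15 am, 7:15 am–2:45 pm, 3:00 pm–5:15 pm.
B, merged: 2:00 am–11:15 am, 12:15 pm–1:30 pm.
Only in the first: 12:15 am–2:00 am, 11:15 am–12:15 pm, 1:30 pm–2:45 pm, 3:00 pm–5:15 pm.
Only in the second: 3:15 am–5:00 am, 6:15 am–7:15 am.
Together these are the periods covered by exactly one.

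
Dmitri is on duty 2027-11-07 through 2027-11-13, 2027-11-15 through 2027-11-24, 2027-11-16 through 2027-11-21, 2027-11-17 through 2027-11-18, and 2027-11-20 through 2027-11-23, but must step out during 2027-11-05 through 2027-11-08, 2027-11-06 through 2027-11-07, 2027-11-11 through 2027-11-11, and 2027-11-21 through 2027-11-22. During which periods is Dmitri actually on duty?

A, merged: 2027-11-07 through 2027-11-13, 2027-11-15 through 2027-11-24.
B, merged: 2027-11-05 through 2027-11-08, 2027-11-11 through 2027-11-11, 2027-11-21 through 2027-11-22.
2027-11-07 through 2027-11-13 with B removed leaves 2027-11-09 through 2027-11-10, 2027-11-12 through 2027-11-13.
2027-11-15 through 2027-11-24 with B removed leaves 2027-11-15 through 2027-11-20, 2027-11-23 through 2027-11-24.

2027-11-09 through 2027-11-10, 2027-11-12 through 2027-11-13, 2027-11-15 through 2027-11-20, 2027-11-23 through 2027-11-24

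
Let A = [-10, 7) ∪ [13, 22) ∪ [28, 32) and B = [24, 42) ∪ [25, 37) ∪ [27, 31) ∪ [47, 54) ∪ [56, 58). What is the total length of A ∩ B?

B, merged: [24, 42), [47, 54), [56, 58).
A ∩ B = [28, 32).
Total: 4.

4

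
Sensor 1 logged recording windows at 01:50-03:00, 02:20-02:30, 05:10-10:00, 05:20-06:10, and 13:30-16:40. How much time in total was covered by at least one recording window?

9 h 10 min

Merged: 01:50-03:00, 05:10-10:00, 13:30-16:40.
Lengths: 1 h 10 min + 4 h 50 min + 3 h 10 min = 9 h 10 min.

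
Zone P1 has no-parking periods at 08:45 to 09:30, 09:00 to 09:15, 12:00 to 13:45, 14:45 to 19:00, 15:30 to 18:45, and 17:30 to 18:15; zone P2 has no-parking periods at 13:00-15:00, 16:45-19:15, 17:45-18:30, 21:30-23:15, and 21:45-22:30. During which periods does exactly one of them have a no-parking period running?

Merge the first list: 08:45–09:30, 12:00–13:45, 14:45–19:00.
Merge the second list: 13:00–15:00, 16:45–19:15, 21:30–23:15.
A but not B: 08:45–09:30, 12:00–13:00, 15:00–16:45.
B but not A: 13:45–14:45, 19:00–19:15, 21:30–23:15.
Combining gives A △ B.

08:45–09:30, 12:00–13:00, 13:45–14:45, 15:00–16:45, 19:00–19:15, 21:30–23:15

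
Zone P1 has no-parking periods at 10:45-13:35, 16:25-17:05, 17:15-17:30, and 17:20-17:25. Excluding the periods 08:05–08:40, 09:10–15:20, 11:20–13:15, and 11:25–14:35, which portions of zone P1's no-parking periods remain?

First set merges to 10:45-13:35, 16:25-17:05, 17:15-17:30.
Second set merges to 08:05-08:40, 09:10-15:20.
10:45-13:35 lies entirely inside B → drops out.
16:25-17:05 is untouched.
17:15-17:30 is untouched.

16:25-17:05, 17:15-17:30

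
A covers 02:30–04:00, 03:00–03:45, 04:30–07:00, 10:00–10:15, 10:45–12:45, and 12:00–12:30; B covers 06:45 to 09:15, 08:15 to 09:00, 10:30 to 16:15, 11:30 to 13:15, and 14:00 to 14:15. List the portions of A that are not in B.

First set merges to 02:30-04:00, 04:30-07:00, 10:00-10:15, 10:45-12:45.
Second set merges to 06:45-09:15, 10:30-16:15.
02:30-04:00 is untouched.
04:30-07:00 with B removed leaves 04:30-06:45.
10:00-10:15 is untouched.
10:45-12:45 lies entirely inside B → drops out.

02:30-04:00, 04:30-06:45, 10:00-10:15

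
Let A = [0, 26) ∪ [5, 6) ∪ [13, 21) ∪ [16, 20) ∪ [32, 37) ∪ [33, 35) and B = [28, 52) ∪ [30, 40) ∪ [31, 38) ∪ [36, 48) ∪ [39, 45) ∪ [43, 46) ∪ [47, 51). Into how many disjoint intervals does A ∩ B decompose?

1

A, merged: [0, 26), [32, 37).
B, merged: [28, 52).
A ∩ B = [32, 37).
That is 1 disjoint piece.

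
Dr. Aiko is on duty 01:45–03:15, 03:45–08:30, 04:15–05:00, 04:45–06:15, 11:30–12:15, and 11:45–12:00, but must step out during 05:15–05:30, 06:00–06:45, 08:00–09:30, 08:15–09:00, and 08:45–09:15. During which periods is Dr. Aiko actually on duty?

01:45–03:15, 03:45–05:15, 05:30–06:00, 06:45–08:00, 11:30–12:15

Merge the first list: 01:45–03:15, 03:45–08:30, 11:30–12:15.
Merge the second list: 05:15–05:30, 06:00–06:45, 08:00–09:30.
01:45–03:15: nothing removed.
03:45–08:30 \ B = 03:45–05:15, 05:30–06:00, 06:45–08:00.
11:30–12:15: nothing removed.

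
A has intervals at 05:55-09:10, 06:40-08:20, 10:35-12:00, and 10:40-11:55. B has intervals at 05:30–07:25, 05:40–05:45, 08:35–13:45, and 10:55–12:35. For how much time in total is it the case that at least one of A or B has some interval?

8 h 15 min

A, merged: 05:55–09:10, 10:35–12:00.
B, merged: 05:30–07:25, 08:35–13:45.
A ∪ B = 05:30–13:45.
Total: 8 h 15 min.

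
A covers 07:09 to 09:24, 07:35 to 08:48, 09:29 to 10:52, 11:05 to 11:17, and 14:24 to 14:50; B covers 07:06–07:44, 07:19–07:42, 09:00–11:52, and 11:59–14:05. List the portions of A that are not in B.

Merge the first list: 07:09-09:24, 09:29-10:52, 11:05-11:17, 14:24-14:50.
Merge the second list: 07:06-07:44, 09:00-11:52, 11:59-14:05.
07:09-09:24 \ B = 07:44-09:00.
09:29-10:52: entirely removed.
11:05-11:17: entirely removed.
14:24-14:50: nothing removed.

07:44-09:00, 14:24-14:50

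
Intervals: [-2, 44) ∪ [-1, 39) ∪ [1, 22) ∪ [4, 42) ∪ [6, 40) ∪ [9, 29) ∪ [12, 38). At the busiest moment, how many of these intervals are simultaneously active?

Sweep endpoints in order; track running count of active intervals.
Peak of 7 reached at 12.

7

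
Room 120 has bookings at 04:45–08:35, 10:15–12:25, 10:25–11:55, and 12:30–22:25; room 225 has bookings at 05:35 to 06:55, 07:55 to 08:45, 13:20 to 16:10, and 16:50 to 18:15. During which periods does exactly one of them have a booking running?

04:45–05:35, 06:55–07:55, 08:35–08:45, 10:15–12:25, 12:30–13:20, 16:10–16:50, 18:15–22:25

First set merges to 04:45–08:35, 10:15–12:25, 12:30–22:25.
A \ B = 04:45–05:35, 06:55–07:55, 10:15–12:25, 12:30–13:20, 16:10–16:50, 18:15–22:25.
B \ A = 08:35–08:45.
Union of the two gives the symmetric difference.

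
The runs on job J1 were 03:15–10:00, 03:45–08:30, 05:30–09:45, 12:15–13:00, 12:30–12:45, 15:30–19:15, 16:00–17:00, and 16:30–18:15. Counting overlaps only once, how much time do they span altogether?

11 h 15 min

Merged: 03:15-10:00, 12:15-13:00, 15:30-19:15.
Lengths: 6 h 45 min + 45 min + 3 h 45 min = 11 h 15 min.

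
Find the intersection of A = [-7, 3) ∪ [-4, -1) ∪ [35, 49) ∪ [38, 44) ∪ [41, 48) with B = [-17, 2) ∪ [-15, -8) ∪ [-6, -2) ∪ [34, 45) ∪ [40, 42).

[-7, 2) ∪ [35, 45)

A, merged: [-7, 3), [35, 49).
B, merged: [-17, 2), [34, 45).
[-7, 3) meets the second set on [-7, 2).
[35, 49) meets the second set on [35, 45).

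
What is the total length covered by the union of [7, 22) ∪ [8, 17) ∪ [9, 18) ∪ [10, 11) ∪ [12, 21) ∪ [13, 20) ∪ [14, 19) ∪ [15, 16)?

15

Merged: [7, 22).
Length: 15.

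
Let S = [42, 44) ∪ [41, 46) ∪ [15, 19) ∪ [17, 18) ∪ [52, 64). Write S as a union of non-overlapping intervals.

[15, 19) ∪ [41, 46) ∪ [52, 64)

Sort by start: [15, 19), [17, 18), [41, 46), [42, 44), [52, 64).
[17, 18) overlaps/touches [15, 19) → extend to [15, 19).
[41, 46) is disjoint → start new block.
[42, 44) overlaps/touches [41, 46) → extend to [41, 46).
[52, 64) is disjoint → start new block.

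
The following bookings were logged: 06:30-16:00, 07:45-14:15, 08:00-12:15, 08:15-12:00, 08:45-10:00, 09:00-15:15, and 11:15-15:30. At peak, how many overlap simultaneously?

Walk the sorted start/end points keeping a running depth.
The depth first hits 6 at 09:00.

6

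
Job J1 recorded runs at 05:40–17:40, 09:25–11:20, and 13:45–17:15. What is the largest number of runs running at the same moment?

2

Sweep endpoints in order; track running count of active intervals.
Peak of 2 reached at 09:25.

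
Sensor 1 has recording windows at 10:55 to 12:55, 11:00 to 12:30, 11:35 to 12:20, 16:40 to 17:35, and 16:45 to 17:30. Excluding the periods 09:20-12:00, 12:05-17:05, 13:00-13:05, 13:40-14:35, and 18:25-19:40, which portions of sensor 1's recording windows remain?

A, merged: 10:55–12:55, 16:40–17:35.
B, merged: 09:20–12:00, 12:05–17:05, 18:25–19:40.
10:55–12:55 with B removed leaves 12:00–12:05.
16:40–17:35 with B removed leaves 17:05–17:35.

12:00–12:05, 17:05–17:35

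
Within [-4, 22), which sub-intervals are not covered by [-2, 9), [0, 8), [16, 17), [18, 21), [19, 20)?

[-4, -2) ∪ [9, 16) ∪ [17, 18) ∪ [21, 22)

After merging, the occupied span is [-2, 9), [16, 17), [18, 21).
Complement within [-4, 22): [-4, -2), [9, 16), [17, 18), [21, 22).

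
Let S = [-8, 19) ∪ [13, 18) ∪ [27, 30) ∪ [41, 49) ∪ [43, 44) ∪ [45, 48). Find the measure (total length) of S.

Merged: [-8, 19), [27, 30), [41, 49).
Lengths: 27 + 3 + 8 = 38.

38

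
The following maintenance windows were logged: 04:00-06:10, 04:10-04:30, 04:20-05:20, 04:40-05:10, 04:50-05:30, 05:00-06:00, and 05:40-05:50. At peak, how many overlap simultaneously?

5

At 05:00, 5 of the intervals are simultaneously active.
No point has more.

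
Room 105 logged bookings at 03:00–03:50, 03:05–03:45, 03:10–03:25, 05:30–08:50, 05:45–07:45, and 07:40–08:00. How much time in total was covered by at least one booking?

Merged: 03:00–03:50, 05:30–08:50.
Lengths: 50 min + 3 h 20 min = 4 h 10 min.

4 h 10 min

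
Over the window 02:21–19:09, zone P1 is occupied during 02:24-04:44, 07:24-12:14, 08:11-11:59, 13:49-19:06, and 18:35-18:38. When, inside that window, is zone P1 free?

After merging, the occupied span is 02:24–04:44, 07:24–12:14, 13:49–19:06.
Uncovered inside 02:21–19:09: 02:21–02:24, 04:44–07:24, 12:14–13:49, 19:06–19:09.

02:21–02:24, 04:44–07:24, 12:14–13:49, 19:06–19:09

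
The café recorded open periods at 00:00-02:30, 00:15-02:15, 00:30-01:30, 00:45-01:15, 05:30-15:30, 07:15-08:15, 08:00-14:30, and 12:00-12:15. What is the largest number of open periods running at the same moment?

Walk the sorted start/end points keeping a running depth.
The depth first hits 4 at 00:45.

4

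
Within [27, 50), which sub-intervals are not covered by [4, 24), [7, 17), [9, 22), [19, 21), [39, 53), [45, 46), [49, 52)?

[27, 39)

The merged coverage is [4, 24), [39, 53).
Uncovered inside [27, 50): [27, 39).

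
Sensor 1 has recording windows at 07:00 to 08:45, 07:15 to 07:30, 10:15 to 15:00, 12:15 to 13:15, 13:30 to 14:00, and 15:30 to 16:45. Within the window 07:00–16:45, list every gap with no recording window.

After merging, the occupied span is 07:00-08:45, 10:15-15:00, 15:30-16:45.
Uncovered inside 07:00-16:45: 08:45-10:15, 15:00-15:30.

08:45-10:15, 15:00-15:30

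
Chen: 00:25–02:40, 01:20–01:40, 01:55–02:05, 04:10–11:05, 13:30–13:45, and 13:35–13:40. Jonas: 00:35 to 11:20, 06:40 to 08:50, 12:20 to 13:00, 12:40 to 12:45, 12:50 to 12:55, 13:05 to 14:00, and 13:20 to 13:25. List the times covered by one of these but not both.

First set merges to 00:25–02:40, 04:10–11:05, 13:30–13:45.
Second set merges to 00:35–11:20, 12:20–13:00, 13:05–14:00.
A \ B = 00:25–00:35.
B \ A = 02:40–04:10, 11:05–11:20, 12:20–13:00, 13:05–13:30, 13:45–14:00.
Union of the two gives the symmetric difference.

00:25–00:35, 02:40–04:10, 11:05–11:20, 12:20–13:00, 13:05–13:30, 13:45–14:00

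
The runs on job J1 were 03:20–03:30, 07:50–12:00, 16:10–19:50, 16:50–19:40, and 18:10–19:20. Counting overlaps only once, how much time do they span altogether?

8 h

Merged: 03:20-03:30, 07:50-12:00, 16:10-19:50.
Lengths: 10 min + 4 h 10 min + 3 h 40 min = 8 h.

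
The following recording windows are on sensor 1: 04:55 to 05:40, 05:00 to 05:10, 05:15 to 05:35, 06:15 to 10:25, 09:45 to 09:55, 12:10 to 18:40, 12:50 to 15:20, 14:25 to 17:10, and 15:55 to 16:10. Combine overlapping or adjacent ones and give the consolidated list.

05:00–05:10 overlaps/touches 04:55–05:40 → extend to 04:55–05:40.
05:15–05:35 overlaps/touches 04:55–05:40 → extend to 04:55–05:40.
06:15–10:25 is disjoint → start new block.
09:45–09:55 overlaps/touches 06:15–10:25 → extend to 06:15–10:25.
12:10–18:40 is disjoint → start new block.
12:50–15:20 overlaps/touches 12:10–18:40 → extend to 12:10–18:40.
14:25–17:10 overlaps/touches 12:10–18:40 → extend to 12:10–18:40.
15:55–16:10 overlaps/touches 12:10–18:40 → extend to 12:10–18:40.

04:55–05:40, 06:15–10:25, 12:10–18:40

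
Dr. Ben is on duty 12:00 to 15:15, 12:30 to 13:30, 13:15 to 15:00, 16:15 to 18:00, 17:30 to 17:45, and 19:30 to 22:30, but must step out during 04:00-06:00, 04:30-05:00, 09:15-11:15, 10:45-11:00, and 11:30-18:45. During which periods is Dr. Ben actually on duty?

19:30–22:30

First set merges to 12:00–15:15, 16:15–18:00, 19:30–22:30.
Second set merges to 04:00–06:00, 09:15–11:15, 11:30–18:45.
12:00–15:15: entirely removed.
16:15–18:00: entirely removed.
19:30–22:30: nothing removed.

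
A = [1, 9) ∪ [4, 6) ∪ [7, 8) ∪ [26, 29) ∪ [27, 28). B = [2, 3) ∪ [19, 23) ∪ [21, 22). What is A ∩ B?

[2, 3)

A, merged: [1, 9), [26, 29).
B, merged: [2, 3), [19, 23).
[1, 9) overlaps B on [2, 3).
[26, 29) falls entirely outside B.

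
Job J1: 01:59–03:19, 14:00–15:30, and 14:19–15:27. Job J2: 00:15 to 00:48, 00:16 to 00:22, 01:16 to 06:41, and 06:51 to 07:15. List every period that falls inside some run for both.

01:59–03:19

A, merged: 01:59–03:19, 14:00–15:30.
B, merged: 00:15–00:48, 01:16–06:41, 06:51–07:15.
01:59–03:19 ∩ B → 01:59–03:19.
14:00–15:30 meets no B interval.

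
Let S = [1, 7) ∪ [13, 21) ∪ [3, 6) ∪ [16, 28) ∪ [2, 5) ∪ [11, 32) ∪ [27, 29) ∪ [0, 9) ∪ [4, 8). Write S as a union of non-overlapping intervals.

Sort by start: [0, 9), [1, 7), [2, 5), [3, 6), [4, 8), [11, 32), [13, 21), [16, 28), [27, 29).
[1, 7) overlaps/touches [0, 9) → extend to [0, 9).
[2, 5) overlaps/touches [0, 9) → extend to [0, 9).
[3, 6) overlaps/touches [0, 9) → extend to [0, 9).
[4, 8) overlaps/touches [0, 9) → extend to [0, 9).
[11, 32) is disjoint → start new block.
[13, 21) overlaps/touches [11, 32) → extend to [11, 32).
[16, 28) overlaps/touches [11, 32) → extend to [11, 32).
[27, 29) overlaps/touches [11, 32) → extend to [11, 32).

[0, 9) ∪ [11, 32)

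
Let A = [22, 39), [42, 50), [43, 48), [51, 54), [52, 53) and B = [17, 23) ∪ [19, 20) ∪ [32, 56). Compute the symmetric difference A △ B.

[17, 22) ∪ [23, 32) ∪ [39, 42) ∪ [50, 51) ∪ [54, 56)

First set merges to [22, 39), [42, 50), [51, 54).
Second set merges to [17, 23), [32, 56).
A \ B = [23, 32).
B \ A = [17, 22), [39, 42), [50, 51), [54, 56).
Union of the two gives the symmetric difference.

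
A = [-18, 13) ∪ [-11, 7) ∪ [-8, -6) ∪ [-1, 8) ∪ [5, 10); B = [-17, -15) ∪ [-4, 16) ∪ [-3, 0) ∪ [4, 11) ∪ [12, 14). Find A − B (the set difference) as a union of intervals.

[-18, -17) ∪ [-15, -4)

Merge the first list: [-18, 13).
Merge the second list: [-17, -15), [-4, 16).
[-18, 13) minus B → [-18, -17), [-15, -4).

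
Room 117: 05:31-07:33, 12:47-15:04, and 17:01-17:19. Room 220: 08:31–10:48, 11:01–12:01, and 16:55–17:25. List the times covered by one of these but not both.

A but not B: 05:31–07:33, 12:47–15:04.
B but not A: 08:31–10:48, 11:01–12:01, 16:55–17:01, 17:19–17:25.
Combining gives A △ B.

05:31–07:33, 08:31–10:48, 11:01–12:01, 12:47–15:04, 16:55–17:01, 17:19–17:25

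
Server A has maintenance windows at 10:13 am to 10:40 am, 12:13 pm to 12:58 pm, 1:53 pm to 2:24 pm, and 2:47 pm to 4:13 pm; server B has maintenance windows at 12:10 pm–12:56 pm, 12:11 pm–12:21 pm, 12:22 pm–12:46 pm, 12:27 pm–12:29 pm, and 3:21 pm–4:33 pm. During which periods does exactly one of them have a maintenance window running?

Merge the second list: 12:10 pm–12:56 pm, 3:21 pm–4:33 pm.
A but not B: 10:13 am–10:40 am, 12:56 pm–12:58 pm, 1:53 pm–2:24 pm, 2:47 pm–3:21 pm.
B but not A: 12:10 pm–12:13 pm, 4:13 pm–4:33 pm.
Combining gives A △ B.

10:13 am–10:40 am, 12:10 pm–12:13 pm, 12:56 pm–12:58 pm, 1:53 pm–2:24 pm, 2:47 pm–3:21 pm, 4:13 pm–4:33 pm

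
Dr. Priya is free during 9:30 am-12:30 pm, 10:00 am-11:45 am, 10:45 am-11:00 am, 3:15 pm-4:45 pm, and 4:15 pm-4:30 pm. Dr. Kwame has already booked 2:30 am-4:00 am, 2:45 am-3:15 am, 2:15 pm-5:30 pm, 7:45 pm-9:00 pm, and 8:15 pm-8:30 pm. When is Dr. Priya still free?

First set merges to 9:30 am–12:30 pm, 3:15 pm–4:45 pm.
Second set merges to 2:30 am–4:00 am, 2:15 pm–5:30 pm, 7:45 pm–9:00 pm.
9:30 am–12:30 pm: nothing removed.
3:15 pm–4:45 pm: entirely removed.

9:30 am–12:30 pm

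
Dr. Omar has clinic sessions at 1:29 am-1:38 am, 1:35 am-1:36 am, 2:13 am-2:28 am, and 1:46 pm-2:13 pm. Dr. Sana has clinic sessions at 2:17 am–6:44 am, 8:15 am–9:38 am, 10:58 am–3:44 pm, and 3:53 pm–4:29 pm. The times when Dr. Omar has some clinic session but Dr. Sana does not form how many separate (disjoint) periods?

A, merged: 1:29 am-1:38 am, 2:13 am-2:28 am, 1:46 pm-2:13 pm.
A \ B = 1:29 am-1:38 am, 2:13 am-2:17 am.
That is 2 disjoint pieces.

2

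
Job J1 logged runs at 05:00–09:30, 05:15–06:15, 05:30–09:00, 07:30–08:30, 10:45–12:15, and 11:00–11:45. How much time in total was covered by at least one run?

6 h

Merged: 05:00-09:30, 10:45-12:15.
Lengths: 4 h 30 min + 1 h 30 min = 6 h.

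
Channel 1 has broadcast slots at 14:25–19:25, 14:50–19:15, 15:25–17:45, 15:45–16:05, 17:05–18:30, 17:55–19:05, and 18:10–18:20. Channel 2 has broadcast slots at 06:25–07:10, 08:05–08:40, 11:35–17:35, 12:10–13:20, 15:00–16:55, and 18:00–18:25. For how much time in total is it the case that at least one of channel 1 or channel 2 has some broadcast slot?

A, merged: 14:25-19:25.
B, merged: 06:25-07:10, 08:05-08:40, 11:35-17:35, 18:00-18:25.
A ∪ B = 06:25-07:10, 08:05-08:40, 11:35-19:25.
Total: 45 min + 35 min + 7 h 50 min = 9 h 10 min.

9 h 10 min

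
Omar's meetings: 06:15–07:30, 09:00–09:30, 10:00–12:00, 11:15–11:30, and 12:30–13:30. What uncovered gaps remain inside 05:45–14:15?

05:45–06:15, 07:30–09:00, 09:30–10:00, 12:00–12:30, 13:30–14:15

The merged coverage is 06:15–07:30, 09:00–09:30, 10:00–12:00, 12:30–13:30.
Uncovered inside 05:45–14:15: 05:45–06:15, 07:30–09:00, 09:30–10:00, 12:00–12:30, 13:30–14:15.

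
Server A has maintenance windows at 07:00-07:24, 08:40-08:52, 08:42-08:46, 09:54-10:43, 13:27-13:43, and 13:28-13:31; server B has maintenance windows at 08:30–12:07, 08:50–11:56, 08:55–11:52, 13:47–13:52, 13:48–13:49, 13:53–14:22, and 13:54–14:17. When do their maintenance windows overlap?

08:40–08:52, 09:54–10:43

Merge the first list: 07:00–07:24, 08:40–08:52, 09:54–10:43, 13:27–13:43.
Merge the second list: 08:30–12:07, 13:47–13:52, 13:53–14:22.
07:00–07:24: no overlap with the second set.
08:40–08:52 meets the second set on 08:40–08:52.
09:54–10:43 meets the second set on 09:54–10:43.
13:27–13:43: no overlap with the second set.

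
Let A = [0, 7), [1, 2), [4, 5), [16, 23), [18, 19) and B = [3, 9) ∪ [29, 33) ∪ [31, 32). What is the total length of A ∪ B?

20

A, merged: [0, 7), [16, 23).
B, merged: [3, 9), [29, 33).
A ∪ B = [0, 9), [16, 23), [29, 33).
Total: 9 + 7 + 4 = 20.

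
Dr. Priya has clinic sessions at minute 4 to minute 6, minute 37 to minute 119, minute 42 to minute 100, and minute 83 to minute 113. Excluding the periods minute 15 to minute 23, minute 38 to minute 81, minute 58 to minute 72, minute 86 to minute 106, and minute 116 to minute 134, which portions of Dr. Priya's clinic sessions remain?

First set merges to minute 4 to minute 6, minute 37 to minute 119.
Second set merges to minute 15 to minute 23, minute 38 to minute 81, minute 86 to minute 106, minute 116 to minute 134.
minute 4 to minute 6 is untouched.
minute 37 to minute 119 with B removed leaves minute 37 to minute 38, minute 81 to minute 86, minute 106 to minute 116.

minute 4 to minute 6, minute 37 to minute 38, minute 81 to minute 86, minute 106 to minute 116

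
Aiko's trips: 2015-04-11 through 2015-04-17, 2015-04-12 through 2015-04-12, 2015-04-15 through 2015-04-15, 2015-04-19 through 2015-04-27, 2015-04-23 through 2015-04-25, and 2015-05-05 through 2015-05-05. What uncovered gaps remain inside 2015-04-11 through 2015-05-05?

Covered (merged): 2015-04-11 through 2015-04-17, 2015-04-19 through 2015-04-27, 2015-05-05 through 2015-05-05.
Complement within 2015-04-11 through 2015-05-05: 2015-04-18 through 2015-04-18, 2015-04-28 through 2015-05-04.

2015-04-18 through 2015-04-18, 2015-04-28 through 2015-05-04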